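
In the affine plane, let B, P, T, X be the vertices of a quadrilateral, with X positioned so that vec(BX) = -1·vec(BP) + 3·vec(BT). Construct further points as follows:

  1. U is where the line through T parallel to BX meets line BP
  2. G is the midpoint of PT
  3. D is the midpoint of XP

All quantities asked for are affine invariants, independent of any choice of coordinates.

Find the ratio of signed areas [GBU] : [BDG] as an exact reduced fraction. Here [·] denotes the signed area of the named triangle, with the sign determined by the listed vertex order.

Choose coordinates B = (0, 0), P = (1, 0), T = (0, 1), X = (-1, 3).
1. U is where the line through T parallel to BX meets line BP ⇒ U = (1/3, 0)
2. G is the midpoint of PT ⇒ G = (1/2, 1/2)
3. D is the midpoint of XP ⇒ D = (0, 3/2)
2·[GBU] = 1/6, 2·[BDG] = -3/4
[GBU]:[BDG] = 1/6:-3/4 = -2/9

[GBU]:[BDG] = -2/9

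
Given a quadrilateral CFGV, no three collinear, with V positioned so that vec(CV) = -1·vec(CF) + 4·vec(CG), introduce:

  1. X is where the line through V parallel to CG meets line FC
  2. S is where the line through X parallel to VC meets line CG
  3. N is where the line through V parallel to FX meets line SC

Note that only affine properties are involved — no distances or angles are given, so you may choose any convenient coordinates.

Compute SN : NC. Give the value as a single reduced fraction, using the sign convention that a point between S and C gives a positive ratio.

SN:NC = -2

Set C = (0, 0), F = (1, 0), G = (0, 1), V = (-1, 4); any affine frame gives the same invariant.
1. X is where the line through V parallel to CG meets line FC ⇒ X = (-1, 0)
2. S is where the line through X parallel to VC meets line CG ⇒ S = (0, -4)
3. N is where the line through V parallel to FX meets line SC ⇒ N = (0, 4)
N = S + t·(C−S) with t = 2, so SN:NC = t:(1−t) = 2:-1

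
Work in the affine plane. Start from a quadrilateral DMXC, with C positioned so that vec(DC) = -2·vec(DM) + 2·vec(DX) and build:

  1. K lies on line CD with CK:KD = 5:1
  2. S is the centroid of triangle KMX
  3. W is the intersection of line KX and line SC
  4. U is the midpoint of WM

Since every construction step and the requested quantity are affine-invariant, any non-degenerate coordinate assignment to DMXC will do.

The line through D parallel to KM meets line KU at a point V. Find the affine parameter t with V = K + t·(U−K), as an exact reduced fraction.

Set D = (0, 0), M = (1, 0), X = (0, 1), C = (-2, 2); any affine frame gives the same invariant.
1. K lies on line CD with CK:KD = 5:1 ⇒ K = (-1/3, 1/3)
2. S is the centroid of triangle KMX ⇒ S = (2/9, 4/9)
3. W is the intersection of line KX and line SC ⇒ W = (-4/27, 19/27)
4. U is the midpoint of WM ⇒ U = (23/54, 19/54)
through D parallel to KM: direction (4/3, -1/3); meets KU at V = (-56/45, 14/45)
V = K + t·(U−K) with t = -6/5

t = -6/5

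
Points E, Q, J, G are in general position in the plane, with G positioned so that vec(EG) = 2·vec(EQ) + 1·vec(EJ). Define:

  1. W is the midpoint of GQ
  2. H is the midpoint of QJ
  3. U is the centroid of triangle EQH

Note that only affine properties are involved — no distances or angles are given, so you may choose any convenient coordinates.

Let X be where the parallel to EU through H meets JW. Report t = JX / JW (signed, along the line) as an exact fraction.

Set E = (0, 0), Q = (1, 0), J = (0, 1), G = (2, 1); any affine frame gives the same invariant.
1. W is the midpoint of GQ ⇒ W = (3/2, 1/2)
2. H is the midpoint of QJ ⇒ H = (1/2, 1/2)
3. U is the centroid of triangle EQH ⇒ U = (1/2, 1/6)
through H parallel to EU: direction (1/2, 1/6); meets JW at X = (1, 2/3)
X = J + t·(W−J) with t = 2/3

t = 2/3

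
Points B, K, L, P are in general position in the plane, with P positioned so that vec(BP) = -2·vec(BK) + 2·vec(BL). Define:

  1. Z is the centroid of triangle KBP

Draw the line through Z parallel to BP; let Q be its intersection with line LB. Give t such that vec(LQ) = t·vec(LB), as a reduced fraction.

t = 2/3

Assign B = (0, 0), K = (1, 0), L = (0, 1), P = (-2, 2) — the answer is frame-independent, so this choice is without loss of generality.
1. Z is the centroid of triangle KBP ⇒ Z = (-1/3, 2/3)
through Z parallel to BP: direction (-2, 2); meets LB at Q = (0, 1/3)
Q = L + t·(B−L) with t = 2/3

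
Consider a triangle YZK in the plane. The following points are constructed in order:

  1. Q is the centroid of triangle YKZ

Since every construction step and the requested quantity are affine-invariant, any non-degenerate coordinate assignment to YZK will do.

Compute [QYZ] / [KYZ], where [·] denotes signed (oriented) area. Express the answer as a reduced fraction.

[QYZ]:[KYZ] = 1/3

Choose coordinates Y = (0, 0), Z = (1, 0), K = (0, 1).
1. Q is the centroid of triangle YKZ ⇒ Q = (1/3, 1/3)
2·[QYZ] = 1/3, 2·[KYZ] = 1
[QYZ]:[KYZ] = 1/3:1 = 1/3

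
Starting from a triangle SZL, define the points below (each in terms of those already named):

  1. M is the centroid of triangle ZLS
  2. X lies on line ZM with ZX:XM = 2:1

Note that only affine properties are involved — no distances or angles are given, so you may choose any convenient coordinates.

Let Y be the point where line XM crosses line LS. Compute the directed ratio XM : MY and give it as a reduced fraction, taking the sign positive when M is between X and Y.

Set S = (0, 0), Z = (1, 0), L = (0, 1); any affine frame gives the same invariant.
1. M is the centroid of triangle ZLS ⇒ M = (1/3, 1/3)
2. X lies on line ZM with ZX:XM = 2:1 ⇒ X = (5/9, 2/9)
line XM meets LS at Y = (0, 1/2)
M = X + t·(Y−X) with t = 2/5, so XM:MY = 2/5:3/5

XM:MY = 2/3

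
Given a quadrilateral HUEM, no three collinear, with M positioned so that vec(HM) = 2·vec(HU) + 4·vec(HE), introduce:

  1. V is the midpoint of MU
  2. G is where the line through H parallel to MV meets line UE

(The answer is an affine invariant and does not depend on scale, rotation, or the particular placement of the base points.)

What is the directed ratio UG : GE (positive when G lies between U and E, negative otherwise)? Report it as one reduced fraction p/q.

UG:GE = 4

Work in coordinates with H = (0, 0), U = (1, 0), E = (0, 1), M = (2, 4).
1. V is the midpoint of MU ⇒ V = (3/2, 2)
2. G is where the line through H parallel to MV meets line UE ⇒ G = (1/5, 4/5)
G = U + t·(E−U) with t = 4/5, so UG:GE = t:(1−t) = 4/5:1/5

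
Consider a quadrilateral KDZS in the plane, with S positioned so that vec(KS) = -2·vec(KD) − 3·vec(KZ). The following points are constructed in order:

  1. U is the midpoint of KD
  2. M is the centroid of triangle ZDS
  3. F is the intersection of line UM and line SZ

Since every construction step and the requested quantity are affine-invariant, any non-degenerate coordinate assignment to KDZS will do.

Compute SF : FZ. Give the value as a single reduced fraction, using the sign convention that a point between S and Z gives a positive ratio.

SF:FZ = 5/7

Choose coordinates K = (0, 0), D = (1, 0), Z = (0, 1), S = (-2, -3).
1. U is the midpoint of KD ⇒ U = (1/2, 0)
2. M is the centroid of triangle ZDS ⇒ M = (-1/3, -2/3)
3. F is the intersection of line UM and line SZ ⇒ F = (-7/6, -4/3)
F = S + t·(Z−S) with t = 5/12, so SF:FZ = t:(1−t) = 5/12:7/12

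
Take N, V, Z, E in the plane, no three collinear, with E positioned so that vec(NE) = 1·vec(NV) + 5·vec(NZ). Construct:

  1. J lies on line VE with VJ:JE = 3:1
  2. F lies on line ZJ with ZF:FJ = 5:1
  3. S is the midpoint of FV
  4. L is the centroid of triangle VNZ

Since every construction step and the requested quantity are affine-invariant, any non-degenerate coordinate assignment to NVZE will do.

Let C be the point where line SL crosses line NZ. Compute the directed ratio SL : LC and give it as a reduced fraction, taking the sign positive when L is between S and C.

SL:LC = 7/4

Set N = (0, 0), V = (1, 0), Z = (0, 1), E = (1, 5); any affine frame gives the same invariant.
1. J lies on line VE with VJ:JE = 3:1 ⇒ J = (1, 15/4)
2. F lies on line ZJ with ZF:FJ = 5:1 ⇒ F = (5/6, 79/24)
3. S is the midpoint of FV ⇒ S = (11/12, 79/48)
4. L is the centroid of triangle VNZ ⇒ L = (1/3, 1/3)
line SL meets NZ at C = (0, -5/12)
L = S + t·(C−S) with t = 7/11, so SL:LC = 7/11:4/11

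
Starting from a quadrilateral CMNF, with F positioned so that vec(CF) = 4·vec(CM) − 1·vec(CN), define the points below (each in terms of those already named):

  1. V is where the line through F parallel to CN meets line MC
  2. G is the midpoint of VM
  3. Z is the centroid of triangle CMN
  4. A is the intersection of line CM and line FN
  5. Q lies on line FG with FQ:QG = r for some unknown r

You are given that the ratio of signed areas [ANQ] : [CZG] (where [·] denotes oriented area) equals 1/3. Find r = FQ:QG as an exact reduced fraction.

Assign C = (0, 0), M = (1, 0), N = (0, 1), F = (4, -1) — the answer is frame-independent, so this choice is without loss of generality.
1. V is where the line through F parallel to CN meets line MC ⇒ V = (4, 0)
2. G is the midpoint of VM ⇒ G = (5/2, 0)
3. Z is the centroid of triangle CMN ⇒ Z = (1/3, 1/3)
4. A is the intersection of line CM and line FN ⇒ A = (2, 0)
5. With FQ:QG = r, write λ = r/(r+1) so Q = F + λ·(G−F); Q is affine-linear in λ
Every point depending on Q is an affine combination of Q and λ-independent points, so each such coordinate is linear in λ; the λ² term in each signed area is a multiple of (G−F)×(G−F) = 0, so 2·[ANQ] and 2·[CZG] are each linear in λ. Evaluating at λ=0 and λ=1:
  2·[ANQ] = -1/2·λ,   2·[CZG] = -5/6
So [ANQ]:[CZG] = (-1/2·λ) / (-5/6). Setting this equal to 1/3:
  -1/2·λ = 1/3·(-5/6)  ⇒  λ = 5/9
Then r = λ/(1−λ) = (5/9)/(4/9) = 5/4. Check: with r = 5/4, Q = (19/6, -4/9) and [ANQ]:[CZG] = 1/3 as required.

r = 5/4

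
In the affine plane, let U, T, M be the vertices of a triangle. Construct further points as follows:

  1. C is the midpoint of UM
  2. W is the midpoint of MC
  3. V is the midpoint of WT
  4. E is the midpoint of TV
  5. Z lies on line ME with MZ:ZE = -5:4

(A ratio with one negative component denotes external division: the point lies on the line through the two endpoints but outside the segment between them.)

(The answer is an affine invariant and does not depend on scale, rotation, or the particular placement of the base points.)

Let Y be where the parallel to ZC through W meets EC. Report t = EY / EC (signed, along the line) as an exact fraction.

Assign U = (0, 0), T = (1, 0), M = (0, 1) — the answer is frame-independent, so this choice is without loss of generality.
1. C is the midpoint of UM ⇒ C = (0, 1/2)
2. W is the midpoint of MC ⇒ W = (0, 3/4)
3. V is the midpoint of WT ⇒ V = (1/2, 3/8)
4. E is the midpoint of TV ⇒ E = (3/4, 3/16)
5. Z lies on line ME with MZ:ZE = -5:4 ⇒ Z = (15/4, -49/16)
through W parallel to ZC: direction (-15/4, 57/16); meets EC at Y = (15/32, 39/128)
Y = E + t·(C−E) with t = 3/8

t = 3/8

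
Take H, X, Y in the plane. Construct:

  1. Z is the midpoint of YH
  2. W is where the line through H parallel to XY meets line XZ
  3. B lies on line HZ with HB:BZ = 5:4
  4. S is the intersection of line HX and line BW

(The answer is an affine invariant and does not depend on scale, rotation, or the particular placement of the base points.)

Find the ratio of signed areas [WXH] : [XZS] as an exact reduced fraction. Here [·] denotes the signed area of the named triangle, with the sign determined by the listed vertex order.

[WXH]:[XZS] = -13/4

Work in coordinates with H = (0, 0), X = (1, 0), Y = (0, 1).
1. Z is the midpoint of YH ⇒ Z = (0, 1/2)
2. W is where the line through H parallel to XY meets line XZ ⇒ W = (-1, 1)
3. B lies on line HZ with HB:BZ = 5:4 ⇒ B = (0, 5/18)
4. S is the intersection of line HX and line BW ⇒ S = (5/13, 0)
2·[WXH] = -1, 2·[XZS] = 4/13
[WXH]:[XZS] = -1:4/13 = -13/4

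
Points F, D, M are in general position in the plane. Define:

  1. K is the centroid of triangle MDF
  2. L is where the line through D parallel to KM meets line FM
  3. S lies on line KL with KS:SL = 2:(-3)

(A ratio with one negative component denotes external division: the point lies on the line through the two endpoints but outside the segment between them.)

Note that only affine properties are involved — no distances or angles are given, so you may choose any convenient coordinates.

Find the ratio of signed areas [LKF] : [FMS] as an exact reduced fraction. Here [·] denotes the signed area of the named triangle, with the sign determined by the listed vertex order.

Set F = (0, 0), D = (1, 0), M = (0, 1); any affine frame gives the same invariant.
1. K is the centroid of triangle MDF ⇒ K = (1/3, 1/3)
2. L is where the line through D parallel to KM meets line FM ⇒ L = (0, 2)
3. S lies on line KL with KS:SL = 2:(-3) ⇒ S = (1, -3)
2·[LKF] = -2/3, 2·[FMS] = -1
[LKF]:[FMS] = -2/3:-1 = 2/3

[LKF]:[FMS] = 2/3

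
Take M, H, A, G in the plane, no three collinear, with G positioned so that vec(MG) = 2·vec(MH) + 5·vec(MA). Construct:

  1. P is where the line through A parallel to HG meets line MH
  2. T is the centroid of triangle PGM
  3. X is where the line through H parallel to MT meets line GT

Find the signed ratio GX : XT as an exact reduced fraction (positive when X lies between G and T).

GX:XT = -4/5

Choose coordinates M = (0, 0), H = (1, 0), A = (0, 1), G = (2, 5).
1. P is where the line through A parallel to HG meets line MH ⇒ P = (-1/5, 0)
2. T is the centroid of triangle PGM ⇒ T = (3/5, 5/3)
3. X is where the line through H parallel to MT meets line GT ⇒ X = (38/5, 55/3)
X = G + t·(T−G) with t = -4, so GX:XT = t:(1−t) = -4:5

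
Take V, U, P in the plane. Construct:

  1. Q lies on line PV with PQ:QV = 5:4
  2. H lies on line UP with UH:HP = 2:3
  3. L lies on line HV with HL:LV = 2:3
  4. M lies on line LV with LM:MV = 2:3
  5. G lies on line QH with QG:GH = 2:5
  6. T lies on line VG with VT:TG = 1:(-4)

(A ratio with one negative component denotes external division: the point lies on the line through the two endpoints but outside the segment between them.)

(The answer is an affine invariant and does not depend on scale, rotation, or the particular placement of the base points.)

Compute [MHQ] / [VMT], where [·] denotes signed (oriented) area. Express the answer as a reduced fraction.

[MHQ]:[VMT] = -112/15

Set V = (0, 0), U = (1, 0), P = (0, 1); any affine frame gives the same invariant.
1. Q lies on line PV with PQ:QV = 5:4 ⇒ Q = (0, 4/9)
2. H lies on line UP with UH:HP = 2:3 ⇒ H = (3/5, 2/5)
3. L lies on line HV with HL:LV = 2:3 ⇒ L = (9/25, 6/25)
4. M lies on line LV with LM:MV = 2:3 ⇒ M = (27/125, 18/125)
5. G lies on line QH with QG:GH = 2:5 ⇒ G = (6/35, 136/315)
6. T lies on line VG with VT:TG = 1:(-4) ⇒ T = (-2/35, -136/945)
2·[MHQ] = 64/375, 2·[VMT] = -4/175
[MHQ]:[VMT] = 64/375:-4/175 = -112/15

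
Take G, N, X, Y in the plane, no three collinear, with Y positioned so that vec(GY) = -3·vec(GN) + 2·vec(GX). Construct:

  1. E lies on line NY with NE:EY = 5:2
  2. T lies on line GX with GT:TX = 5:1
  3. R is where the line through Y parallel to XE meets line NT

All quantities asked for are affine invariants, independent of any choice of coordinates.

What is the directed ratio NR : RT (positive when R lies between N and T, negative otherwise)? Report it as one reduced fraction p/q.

Work in coordinates with G = (0, 0), N = (1, 0), X = (0, 1), Y = (-3, 2).
1. E lies on line NY with NE:EY = 5:2 ⇒ E = (-13/7, 10/7)
2. T lies on line GX with GT:TX = 5:1 ⇒ T = (0, 5/6)
3. R is where the line through Y parallel to XE meets line NT ⇒ R = (-37/47, 70/47)
R = N + t·(T−N) with t = 84/47, so NR:RT = t:(1−t) = 84/47:-37/47

NR:RT = -84/37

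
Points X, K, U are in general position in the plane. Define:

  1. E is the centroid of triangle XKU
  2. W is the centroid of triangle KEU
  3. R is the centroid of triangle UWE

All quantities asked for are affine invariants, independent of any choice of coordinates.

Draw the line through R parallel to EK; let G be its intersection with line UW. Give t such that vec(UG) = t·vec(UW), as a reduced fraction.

t = 5/6

Work in coordinates with X = (0, 0), K = (1, 0), U = (0, 1).
1. E is the centroid of triangle XKU ⇒ E = (1/3, 1/3)
2. W is the centroid of triangle KEU ⇒ W = (4/9, 4/9)
3. R is the centroid of triangle UWE ⇒ R = (7/27, 16/27)
through R parallel to EK: direction (2/3, -1/3); meets UW at G = (10/27, 29/54)
G = U + t·(W−U) with t = 5/6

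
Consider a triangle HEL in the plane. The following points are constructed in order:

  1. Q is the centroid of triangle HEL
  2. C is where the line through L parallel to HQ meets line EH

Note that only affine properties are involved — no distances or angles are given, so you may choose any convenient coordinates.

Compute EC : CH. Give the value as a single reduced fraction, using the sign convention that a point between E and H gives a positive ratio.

Choose coordinates H = (0, 0), E = (1, 0), L = (0, 1).
1. Q is the centroid of triangle HEL ⇒ Q = (1/3, 1/3)
2. C is where the line through L parallel to HQ meets line EH ⇒ C = (-1, 0)
C = E + t·(H−E) with t = 2, so EC:CH = t:(1−t) = 2:-1

EC:CH = -2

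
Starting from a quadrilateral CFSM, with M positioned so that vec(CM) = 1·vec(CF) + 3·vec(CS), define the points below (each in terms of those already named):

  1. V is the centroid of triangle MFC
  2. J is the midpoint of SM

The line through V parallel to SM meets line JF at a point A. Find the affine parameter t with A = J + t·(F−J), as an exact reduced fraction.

t = 4/9

Assign C = (0, 0), F = (1, 0), S = (0, 1), M = (1, 3) — the answer is frame-independent, so this choice is without loss of generality.
1. V is the centroid of triangle MFC ⇒ V = (2/3, 1)
2. J is the midpoint of SM ⇒ J = (1/2, 2)
through V parallel to SM: direction (1, 2); meets JF at A = (13/18, 10/9)
A = J + t·(F−J) with t = 4/9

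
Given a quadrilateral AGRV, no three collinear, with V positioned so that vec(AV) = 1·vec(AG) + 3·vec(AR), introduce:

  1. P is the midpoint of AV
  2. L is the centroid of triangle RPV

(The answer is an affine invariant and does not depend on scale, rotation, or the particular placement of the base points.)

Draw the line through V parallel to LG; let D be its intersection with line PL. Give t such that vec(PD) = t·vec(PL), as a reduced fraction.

Set A = (0, 0), G = (1, 0), R = (0, 1), V = (1, 3); any affine frame gives the same invariant.
1. P is the midpoint of AV ⇒ P = (1/2, 3/2)
2. L is the centroid of triangle RPV ⇒ L = (1/2, 11/6)
through V parallel to LG: direction (1/2, -11/6); meets PL at D = (1/2, 29/6)
D = P + t·(L−P) with t = 10

t = 10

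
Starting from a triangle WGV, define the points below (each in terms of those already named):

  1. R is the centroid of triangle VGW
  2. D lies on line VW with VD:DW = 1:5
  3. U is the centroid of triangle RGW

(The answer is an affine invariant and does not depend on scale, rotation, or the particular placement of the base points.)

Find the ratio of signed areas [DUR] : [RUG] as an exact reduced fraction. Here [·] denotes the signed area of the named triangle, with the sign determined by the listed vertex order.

Assign W = (0, 0), G = (1, 0), V = (0, 1) — the answer is frame-independent, so this choice is without loss of generality.
1. R is the centroid of triangle VGW ⇒ R = (1/3, 1/3)
2. D lies on line VW with VD:DW = 1:5 ⇒ D = (0, 5/6)
3. U is the centroid of triangle RGW ⇒ U = (4/9, 1/9)
2·[DUR] = 1/54, 2·[RUG] = 1/9
[DUR]:[RUG] = 1/54:1/9 = 1/6

[DUR]:[RUG] = 1/6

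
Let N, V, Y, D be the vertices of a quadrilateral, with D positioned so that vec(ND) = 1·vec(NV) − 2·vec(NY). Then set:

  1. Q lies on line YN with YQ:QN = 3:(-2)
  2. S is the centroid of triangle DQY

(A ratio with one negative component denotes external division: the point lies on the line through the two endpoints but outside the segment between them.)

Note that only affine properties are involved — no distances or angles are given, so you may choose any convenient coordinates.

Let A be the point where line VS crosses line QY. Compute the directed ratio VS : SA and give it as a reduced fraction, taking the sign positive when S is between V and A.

Set N = (0, 0), V = (1, 0), Y = (0, 1), D = (1, -2); any affine frame gives the same invariant.
1. Q lies on line YN with YQ:QN = 3:(-2) ⇒ Q = (0, -2)
2. S is the centroid of triangle DQY ⇒ S = (1/3, -1)
line VS meets QY at A = (0, -3/2)
S = V + t·(A−V) with t = 2/3, so VS:SA = 2/3:1/3

VS:SA = 2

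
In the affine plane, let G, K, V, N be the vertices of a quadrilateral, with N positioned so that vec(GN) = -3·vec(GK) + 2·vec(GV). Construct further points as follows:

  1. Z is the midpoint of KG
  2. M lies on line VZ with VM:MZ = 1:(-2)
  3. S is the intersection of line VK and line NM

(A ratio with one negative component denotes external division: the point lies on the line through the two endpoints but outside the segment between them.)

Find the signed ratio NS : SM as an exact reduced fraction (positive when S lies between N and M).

NS:SM = 4

Choose coordinates G = (0, 0), K = (1, 0), V = (0, 1), N = (-3, 2).
1. Z is the midpoint of KG ⇒ Z = (1/2, 0)
2. M lies on line VZ with VM:MZ = 1:(-2) ⇒ M = (-1/2, 2)
3. S is the intersection of line VK and line NM ⇒ S = (-1, 2)
S = N + t·(M−N) with t = 4/5, so NS:SM = t:(1−t) = 4/5:1/5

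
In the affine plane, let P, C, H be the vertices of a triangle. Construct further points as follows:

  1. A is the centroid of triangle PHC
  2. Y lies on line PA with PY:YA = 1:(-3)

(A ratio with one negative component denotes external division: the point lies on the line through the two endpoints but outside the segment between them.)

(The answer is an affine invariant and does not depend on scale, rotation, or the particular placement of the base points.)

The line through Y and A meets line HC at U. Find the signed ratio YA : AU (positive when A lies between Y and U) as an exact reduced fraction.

YA:AU = 3

Choose coordinates P = (0, 0), C = (1, 0), H = (0, 1).
1. A is the centroid of triangle PHC ⇒ A = (1/3, 1/3)
2. Y lies on line PA with PY:YA = 1:(-3) ⇒ Y = (-1/6, -1/6)
line YA meets HC at U = (1/2, 1/2)
A = Y + t·(U−Y) with t = 3/4, so YA:AU = 3/4:1/4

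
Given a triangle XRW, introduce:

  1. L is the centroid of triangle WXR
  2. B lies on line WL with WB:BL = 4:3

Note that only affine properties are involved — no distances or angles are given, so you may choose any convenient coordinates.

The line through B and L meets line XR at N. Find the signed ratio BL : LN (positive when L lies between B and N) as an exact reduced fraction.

Assign X = (0, 0), R = (1, 0), W = (0, 1) — the answer is frame-independent, so this choice is without loss of generality.
1. L is the centroid of triangle WXR ⇒ L = (1/3, 1/3)
2. B lies on line WL with WB:BL = 4:3 ⇒ B = (4/21, 13/21)
line BL meets XR at N = (1/2, 0)
L = B + t·(N−B) with t = 6/13, so BL:LN = 6/13:7/13

BL:LN = 6/7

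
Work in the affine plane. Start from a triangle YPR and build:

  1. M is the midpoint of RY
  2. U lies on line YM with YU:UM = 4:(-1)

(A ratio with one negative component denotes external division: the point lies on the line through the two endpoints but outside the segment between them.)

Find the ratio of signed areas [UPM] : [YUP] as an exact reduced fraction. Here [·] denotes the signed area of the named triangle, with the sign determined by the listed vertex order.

Choose coordinates Y = (0, 0), P = (1, 0), R = (0, 1).
1. M is the midpoint of RY ⇒ M = (0, 1/2)
2. U lies on line YM with YU:UM = 4:(-1) ⇒ U = (0, 2/3)
2·[UPM] = -1/6, 2·[YUP] = -2/3
[UPM]:[YUP] = -1/6:-2/3 = 1/4

[UPM]:[YUP] = 1/4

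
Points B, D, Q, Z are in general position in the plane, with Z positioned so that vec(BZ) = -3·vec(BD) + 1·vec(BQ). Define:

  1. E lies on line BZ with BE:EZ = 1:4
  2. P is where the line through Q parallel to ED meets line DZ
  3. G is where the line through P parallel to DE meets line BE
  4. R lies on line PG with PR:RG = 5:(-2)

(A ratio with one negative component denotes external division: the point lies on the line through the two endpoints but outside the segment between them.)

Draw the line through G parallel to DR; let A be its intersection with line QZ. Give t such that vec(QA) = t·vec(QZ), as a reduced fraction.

Assign B = (0, 0), D = (1, 0), Q = (0, 1), Z = (-3, 1) — the answer is frame-independent, so this choice is without loss of generality.
1. E lies on line BZ with BE:EZ = 1:4 ⇒ E = (-3/5, 1/5)
2. P is where the line through Q parallel to ED meets line DZ ⇒ P = (-6, 7/4)
3. G is where the line through P parallel to DE meets line BE ⇒ G = (-24/5, 8/5)
4. R lies on line PG with PR:RG = 5:(-2) ⇒ R = (-4, 3/2)
through G parallel to DR: direction (-5, 3/2); meets QZ at A = (-14/5, 1)
A = Q + t·(Z−Q) with t = 14/15

t = 14/15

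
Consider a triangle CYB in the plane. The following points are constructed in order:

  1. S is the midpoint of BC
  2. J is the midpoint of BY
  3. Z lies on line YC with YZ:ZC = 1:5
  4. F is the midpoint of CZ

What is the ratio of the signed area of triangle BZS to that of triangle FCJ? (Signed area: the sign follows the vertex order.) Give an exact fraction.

Set C = (0, 0), Y = (1, 0), B = (0, 1); any affine frame gives the same invariant.
1. S is the midpoint of BC ⇒ S = (0, 1/2)
2. J is the midpoint of BY ⇒ J = (1/2, 1/2)
3. Z lies on line YC with YZ:ZC = 1:5 ⇒ Z = (5/6, 0)
4. F is the midpoint of CZ ⇒ F = (5/12, 0)
2·[BZS] = -5/12, 2·[FCJ] = -5/24
[BZS]:[FCJ] = -5/12:-5/24 = 2

[BZS]:[FCJ] = 2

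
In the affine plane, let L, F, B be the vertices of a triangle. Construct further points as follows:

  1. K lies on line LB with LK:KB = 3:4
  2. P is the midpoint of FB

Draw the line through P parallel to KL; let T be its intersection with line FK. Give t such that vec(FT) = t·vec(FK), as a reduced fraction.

Work in coordinates with L = (0, 0), F = (1, 0), B = (0, 1).
1. K lies on line LB with LK:KB = 3:4 ⇒ K = (0, 3/7)
2. P is the midpoint of FB ⇒ P = (1/2, 1/2)
through P parallel to KL: direction (0, -3/7); meets FK at T = (1/2, 3/14)
T = F + t·(K−F) with t = 1/2

t = 1/2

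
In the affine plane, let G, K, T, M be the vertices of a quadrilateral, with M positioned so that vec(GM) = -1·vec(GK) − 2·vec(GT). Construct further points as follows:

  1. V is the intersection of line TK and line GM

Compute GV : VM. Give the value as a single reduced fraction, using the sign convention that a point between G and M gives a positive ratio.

Set G = (0, 0), K = (1, 0), T = (0, 1), M = (-1, -2); any affine frame gives the same invariant.
1. V is the intersection of line TK and line GM ⇒ V = (1/3, 2/3)
V = G + t·(M−G) with t = -1/3, so GV:VM = t:(1−t) = -1/3:4/3

GV:VM = -1/4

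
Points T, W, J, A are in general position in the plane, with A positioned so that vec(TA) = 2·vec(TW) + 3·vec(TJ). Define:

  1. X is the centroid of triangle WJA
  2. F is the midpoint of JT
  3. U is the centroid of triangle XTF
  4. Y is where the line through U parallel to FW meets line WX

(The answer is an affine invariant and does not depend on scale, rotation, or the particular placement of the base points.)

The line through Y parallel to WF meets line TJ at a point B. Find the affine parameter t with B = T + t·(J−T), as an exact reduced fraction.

t = 7/9

Set T = (0, 0), W = (1, 0), J = (0, 1), A = (2, 3); any affine frame gives the same invariant.
1. X is the centroid of triangle WJA ⇒ X = (1, 4/3)
2. F is the midpoint of JT ⇒ F = (0, 1/2)
3. U is the centroid of triangle XTF ⇒ U = (1/3, 11/18)
4. Y is where the line through U parallel to FW meets line WX ⇒ Y = (1, 5/18)
through Y parallel to WF: direction (-1, 1/2); meets TJ at B = (0, 7/9)
B = T + t·(J−T) with t = 7/9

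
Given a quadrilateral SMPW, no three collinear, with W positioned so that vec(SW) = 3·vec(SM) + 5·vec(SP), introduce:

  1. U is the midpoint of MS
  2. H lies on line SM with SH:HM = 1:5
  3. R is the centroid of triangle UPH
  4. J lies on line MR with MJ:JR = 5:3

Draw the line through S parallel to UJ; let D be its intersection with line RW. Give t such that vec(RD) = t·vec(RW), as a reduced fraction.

Work in coordinates with S = (0, 0), M = (1, 0), P = (0, 1), W = (3, 5).
1. U is the midpoint of MS ⇒ U = (1/2, 0)
2. H lies on line SM with SH:HM = 1:5 ⇒ H = (1/6, 0)
3. R is the centroid of triangle UPH ⇒ R = (2/9, 1/3)
4. J lies on line MR with MJ:JR = 5:3 ⇒ J = (37/72, 5/24)
through S parallel to UJ: direction (1/72, 5/24); meets RW at D = (-1/333, -5/111)
D = R + t·(W−R) with t = -3/37

t = -3/37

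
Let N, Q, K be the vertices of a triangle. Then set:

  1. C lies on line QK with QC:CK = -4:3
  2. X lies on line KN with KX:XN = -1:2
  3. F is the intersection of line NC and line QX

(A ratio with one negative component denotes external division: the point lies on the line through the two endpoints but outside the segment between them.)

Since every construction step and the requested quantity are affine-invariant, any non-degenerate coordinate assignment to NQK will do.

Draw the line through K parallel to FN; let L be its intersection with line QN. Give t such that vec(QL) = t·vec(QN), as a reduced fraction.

t = 1/4

Choose coordinates N = (0, 0), Q = (1, 0), K = (0, 1).
1. C lies on line QK with QC:CK = -4:3 ⇒ C = (-3, 4)
2. X lies on line KN with KX:XN = -1:2 ⇒ X = (0, 2)
3. F is the intersection of line NC and line QX ⇒ F = (3, -4)
through K parallel to FN: direction (-3, 4); meets QN at L = (3/4, 0)
L = Q + t·(N−Q) with t = 1/4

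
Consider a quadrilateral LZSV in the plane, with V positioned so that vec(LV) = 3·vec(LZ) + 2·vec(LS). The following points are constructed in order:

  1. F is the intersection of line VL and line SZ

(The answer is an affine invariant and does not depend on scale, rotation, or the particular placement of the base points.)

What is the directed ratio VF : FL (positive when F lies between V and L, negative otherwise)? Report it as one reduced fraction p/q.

Work in coordinates with L = (0, 0), Z = (1, 0), S = (0, 1), V = (3, 2).
1. F is the intersection of line VL and line SZ ⇒ F = (3/5, 2/5)
F = V + t·(L−V) with t = 4/5, so VF:FL = t:(1−t) = 4/5:1/5

VF:FL = 4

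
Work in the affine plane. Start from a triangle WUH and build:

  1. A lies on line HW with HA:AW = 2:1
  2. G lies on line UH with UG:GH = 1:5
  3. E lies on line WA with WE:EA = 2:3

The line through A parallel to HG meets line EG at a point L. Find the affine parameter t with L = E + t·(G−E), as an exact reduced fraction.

Assign W = (0, 0), U = (1, 0), H = (0, 1) — the answer is frame-independent, so this choice is without loss of generality.
1. A lies on line HW with HA:AW = 2:1 ⇒ A = (0, 1/3)
2. G lies on line UH with UG:GH = 1:5 ⇒ G = (5/6, 1/6)
3. E lies on line WA with WE:EA = 2:3 ⇒ E = (0, 2/15)
through A parallel to HG: direction (5/6, -5/6); meets EG at L = (5/26, 11/78)
L = E + t·(G−E) with t = 3/13

t = 3/13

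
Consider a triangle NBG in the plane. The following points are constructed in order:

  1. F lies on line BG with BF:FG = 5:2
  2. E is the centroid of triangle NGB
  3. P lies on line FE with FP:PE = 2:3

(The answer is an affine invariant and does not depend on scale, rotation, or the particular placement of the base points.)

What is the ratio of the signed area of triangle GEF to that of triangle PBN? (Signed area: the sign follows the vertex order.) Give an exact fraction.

[GEF]:[PBN] = -10/59

Set N = (0, 0), B = (1, 0), G = (0, 1); any affine frame gives the same invariant.
1. F lies on line BG with BF:FG = 5:2 ⇒ F = (2/7, 5/7)
2. E is the centroid of triangle NGB ⇒ E = (1/3, 1/3)
3. P lies on line FE with FP:PE = 2:3 ⇒ P = (32/105, 59/105)
2·[GEF] = 2/21, 2·[PBN] = -59/105
[GEF]:[PBN] = 2/21:-59/105 = -10/59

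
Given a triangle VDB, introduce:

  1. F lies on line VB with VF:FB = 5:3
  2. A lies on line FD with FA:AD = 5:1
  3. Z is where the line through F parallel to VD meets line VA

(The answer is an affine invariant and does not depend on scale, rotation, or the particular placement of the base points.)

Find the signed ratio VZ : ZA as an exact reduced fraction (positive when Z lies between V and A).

Set V = (0, 0), D = (1, 0), B = (0, 1); any affine frame gives the same invariant.
1. F lies on line VB with VF:FB = 5:3 ⇒ F = (0, 5/8)
2. A lies on line FD with FA:AD = 5:1 ⇒ A = (5/6, 5/48)
3. Z is where the line through F parallel to VD meets line VA ⇒ Z = (5, 5/8)
Z = V + t·(A−V) with t = 6, so VZ:ZA = t:(1−t) = 6:-5

VZ:ZA = -6/5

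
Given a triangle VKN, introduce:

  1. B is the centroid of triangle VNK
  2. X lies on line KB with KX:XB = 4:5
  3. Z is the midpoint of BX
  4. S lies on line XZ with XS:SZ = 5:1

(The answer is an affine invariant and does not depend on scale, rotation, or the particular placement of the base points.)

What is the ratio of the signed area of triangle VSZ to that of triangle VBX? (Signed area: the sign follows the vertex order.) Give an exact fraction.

[VSZ]:[VBX] = -1/12

Choose coordinates V = (0, 0), K = (1, 0), N = (0, 1).
1. B is the centroid of triangle VNK ⇒ B = (1/3, 1/3)
2. X lies on line KB with KX:XB = 4:5 ⇒ X = (19/27, 4/27)
3. Z is the midpoint of BX ⇒ Z = (14/27, 13/54)
4. S lies on line XZ with XS:SZ = 5:1 ⇒ S = (89/162, 73/324)
2·[VSZ] = 5/324, 2·[VBX] = -5/27
[VSZ]:[VBX] = 5/324:-5/27 = -1/12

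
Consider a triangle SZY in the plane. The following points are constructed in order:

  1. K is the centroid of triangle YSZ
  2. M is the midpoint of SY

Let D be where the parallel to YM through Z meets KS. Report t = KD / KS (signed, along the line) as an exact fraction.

Assign S = (0, 0), Z = (1, 0), Y = (0, 1) — the answer is frame-independent, so this choice is without loss of generality.
1. K is the centroid of triangle YSZ ⇒ K = (1/3, 1/3)
2. M is the midpoint of SY ⇒ M = (0, 1/2)
through Z parallel to YM: direction (0, -1/2); meets KS at D = (1, 1)
D = K + t·(S−K) with t = -2

t = -2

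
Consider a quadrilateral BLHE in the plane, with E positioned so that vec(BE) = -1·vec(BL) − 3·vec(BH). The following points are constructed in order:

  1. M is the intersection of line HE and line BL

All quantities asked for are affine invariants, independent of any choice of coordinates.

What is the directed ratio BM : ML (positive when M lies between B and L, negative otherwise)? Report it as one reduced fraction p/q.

Work in coordinates with B = (0, 0), L = (1, 0), H = (0, 1), E = (-1, -3).
1. M is the intersection of line HE and line BL ⇒ M = (-1/4, 0)
M = B + t·(L−B) with t = -1/4, so BM:ML = t:(1−t) = -1/4:5/4

BM:ML = -1/5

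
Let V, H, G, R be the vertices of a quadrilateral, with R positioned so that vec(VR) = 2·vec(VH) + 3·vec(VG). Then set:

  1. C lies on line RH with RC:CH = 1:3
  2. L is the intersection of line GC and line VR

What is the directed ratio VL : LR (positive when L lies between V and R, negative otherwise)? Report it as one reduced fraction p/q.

Set V = (0, 0), H = (1, 0), G = (0, 1), R = (2, 3); any affine frame gives the same invariant.
1. C lies on line RH with RC:CH = 1:3 ⇒ C = (7/4, 9/4)
2. L is the intersection of line GC and line VR ⇒ L = (14/11, 21/11)
L = V + t·(R−V) with t = 7/11, so VL:LR = t:(1−t) = 7/11:4/11

VL:LR = 7/4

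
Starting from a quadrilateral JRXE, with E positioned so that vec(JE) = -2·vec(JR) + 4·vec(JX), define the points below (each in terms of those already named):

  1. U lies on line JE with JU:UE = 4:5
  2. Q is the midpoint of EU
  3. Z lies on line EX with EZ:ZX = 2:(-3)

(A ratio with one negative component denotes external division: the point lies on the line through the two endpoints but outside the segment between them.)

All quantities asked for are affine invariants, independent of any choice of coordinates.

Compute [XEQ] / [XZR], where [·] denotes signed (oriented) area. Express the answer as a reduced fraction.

[XEQ]:[XZR] = -5/27

Set J = (0, 0), R = (1, 0), X = (0, 1), E = (-2, 4); any affine frame gives the same invariant.
1. U lies on line JE with JU:UE = 4:5 ⇒ U = (-8/9, 16/9)
2. Q is the midpoint of EU ⇒ Q = (-13/9, 26/9)
3. Z lies on line EX with EZ:ZX = 2:(-3) ⇒ Z = (-6, 10)
2·[XEQ] = 5/9, 2·[XZR] = -3
[XEQ]:[XZR] = 5/9:-3 = -5/27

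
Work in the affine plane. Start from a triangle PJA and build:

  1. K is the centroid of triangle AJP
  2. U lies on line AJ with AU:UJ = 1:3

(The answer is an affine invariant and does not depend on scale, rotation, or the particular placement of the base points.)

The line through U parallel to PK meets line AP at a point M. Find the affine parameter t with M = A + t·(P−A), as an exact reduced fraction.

Set P = (0, 0), J = (1, 0), A = (0, 1); any affine frame gives the same invariant.
1. K is the centroid of triangle AJP ⇒ K = (1/3, 1/3)
2. U lies on line AJ with AU:UJ = 1:3 ⇒ U = (1/4, 3/4)
through U parallel to PK: direction (1/3, 1/3); meets AP at M = (0, 1/2)
M = A + t·(P−A) with t = 1/2

t = 1/2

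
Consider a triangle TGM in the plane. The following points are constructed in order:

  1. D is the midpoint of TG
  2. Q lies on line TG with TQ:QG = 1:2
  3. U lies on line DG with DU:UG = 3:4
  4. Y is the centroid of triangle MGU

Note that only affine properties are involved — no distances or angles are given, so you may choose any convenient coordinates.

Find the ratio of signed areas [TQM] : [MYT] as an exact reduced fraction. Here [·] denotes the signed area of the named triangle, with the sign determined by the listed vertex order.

Work in coordinates with T = (0, 0), G = (1, 0), M = (0, 1).
1. D is the midpoint of TG ⇒ D = (1/2, 0)
2. Q lies on line TG with TQ:QG = 1:2 ⇒ Q = (1/3, 0)
3. U lies on line DG with DU:UG = 3:4 ⇒ U = (5/7, 0)
4. Y is the centroid of triangle MGU ⇒ Y = (4/7, 1/3)
2·[TQM] = 1/3, 2·[MYT] = -4/7
[TQM]:[MYT] = 1/3:-4/7 = -7/12

[TQM]:[MYT] = -7/12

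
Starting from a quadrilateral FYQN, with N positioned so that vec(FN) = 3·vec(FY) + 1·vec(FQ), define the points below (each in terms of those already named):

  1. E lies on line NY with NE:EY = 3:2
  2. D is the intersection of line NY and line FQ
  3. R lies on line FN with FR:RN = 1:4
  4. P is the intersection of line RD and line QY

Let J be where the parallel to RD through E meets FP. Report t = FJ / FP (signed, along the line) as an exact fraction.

t = 17/5

Assign F = (0, 0), Y = (1, 0), Q = (0, 1), N = (3, 1) — the answer is frame-independent, so this choice is without loss of generality.
1. E lies on line NY with NE:EY = 3:2 ⇒ E = (9/5, 2/5)
2. D is the intersection of line NY and line FQ ⇒ D = (0, -1/2)
3. R lies on line FN with FR:RN = 1:4 ⇒ R = (3/5, 1/5)
4. P is the intersection of line RD and line QY ⇒ P = (9/13, 4/13)
through E parallel to RD: direction (-3/5, -7/10); meets FP at J = (153/65, 68/65)
J = F + t·(P−F) with t = 17/5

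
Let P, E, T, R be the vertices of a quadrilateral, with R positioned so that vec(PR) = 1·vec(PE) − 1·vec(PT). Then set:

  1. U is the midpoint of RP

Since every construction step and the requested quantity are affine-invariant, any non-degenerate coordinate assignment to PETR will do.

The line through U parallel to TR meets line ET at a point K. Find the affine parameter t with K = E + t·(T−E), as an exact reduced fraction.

Set P = (0, 0), E = (1, 0), T = (0, 1), R = (1, -1); any affine frame gives the same invariant.
1. U is the midpoint of RP ⇒ U = (1/2, -1/2)
through U parallel to TR: direction (1, -2); meets ET at K = (-1/2, 3/2)
K = E + t·(T−E) with t = 3/2

t = 3/2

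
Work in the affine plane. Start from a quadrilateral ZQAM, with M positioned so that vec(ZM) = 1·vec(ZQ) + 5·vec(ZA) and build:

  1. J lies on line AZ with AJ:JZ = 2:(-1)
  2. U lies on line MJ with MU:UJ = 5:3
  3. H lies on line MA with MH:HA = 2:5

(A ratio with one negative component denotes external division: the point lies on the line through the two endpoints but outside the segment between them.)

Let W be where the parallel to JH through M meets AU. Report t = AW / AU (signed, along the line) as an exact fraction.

Set Z = (0, 0), Q = (1, 0), A = (0, 1), M = (1, 5); any affine frame gives the same invariant.
1. J lies on line AZ with AJ:JZ = 2:(-1) ⇒ J = (0, -1)
2. U lies on line MJ with MU:UJ = 5:3 ⇒ U = (3/8, 5/4)
3. H lies on line MA with MH:HA = 2:5 ⇒ H = (5/7, 27/7)
through M parallel to JH: direction (5/7, 34/7); meets AU at W = (21/46, 30/23)
W = A + t·(U−A) with t = 28/23

t = 28/23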